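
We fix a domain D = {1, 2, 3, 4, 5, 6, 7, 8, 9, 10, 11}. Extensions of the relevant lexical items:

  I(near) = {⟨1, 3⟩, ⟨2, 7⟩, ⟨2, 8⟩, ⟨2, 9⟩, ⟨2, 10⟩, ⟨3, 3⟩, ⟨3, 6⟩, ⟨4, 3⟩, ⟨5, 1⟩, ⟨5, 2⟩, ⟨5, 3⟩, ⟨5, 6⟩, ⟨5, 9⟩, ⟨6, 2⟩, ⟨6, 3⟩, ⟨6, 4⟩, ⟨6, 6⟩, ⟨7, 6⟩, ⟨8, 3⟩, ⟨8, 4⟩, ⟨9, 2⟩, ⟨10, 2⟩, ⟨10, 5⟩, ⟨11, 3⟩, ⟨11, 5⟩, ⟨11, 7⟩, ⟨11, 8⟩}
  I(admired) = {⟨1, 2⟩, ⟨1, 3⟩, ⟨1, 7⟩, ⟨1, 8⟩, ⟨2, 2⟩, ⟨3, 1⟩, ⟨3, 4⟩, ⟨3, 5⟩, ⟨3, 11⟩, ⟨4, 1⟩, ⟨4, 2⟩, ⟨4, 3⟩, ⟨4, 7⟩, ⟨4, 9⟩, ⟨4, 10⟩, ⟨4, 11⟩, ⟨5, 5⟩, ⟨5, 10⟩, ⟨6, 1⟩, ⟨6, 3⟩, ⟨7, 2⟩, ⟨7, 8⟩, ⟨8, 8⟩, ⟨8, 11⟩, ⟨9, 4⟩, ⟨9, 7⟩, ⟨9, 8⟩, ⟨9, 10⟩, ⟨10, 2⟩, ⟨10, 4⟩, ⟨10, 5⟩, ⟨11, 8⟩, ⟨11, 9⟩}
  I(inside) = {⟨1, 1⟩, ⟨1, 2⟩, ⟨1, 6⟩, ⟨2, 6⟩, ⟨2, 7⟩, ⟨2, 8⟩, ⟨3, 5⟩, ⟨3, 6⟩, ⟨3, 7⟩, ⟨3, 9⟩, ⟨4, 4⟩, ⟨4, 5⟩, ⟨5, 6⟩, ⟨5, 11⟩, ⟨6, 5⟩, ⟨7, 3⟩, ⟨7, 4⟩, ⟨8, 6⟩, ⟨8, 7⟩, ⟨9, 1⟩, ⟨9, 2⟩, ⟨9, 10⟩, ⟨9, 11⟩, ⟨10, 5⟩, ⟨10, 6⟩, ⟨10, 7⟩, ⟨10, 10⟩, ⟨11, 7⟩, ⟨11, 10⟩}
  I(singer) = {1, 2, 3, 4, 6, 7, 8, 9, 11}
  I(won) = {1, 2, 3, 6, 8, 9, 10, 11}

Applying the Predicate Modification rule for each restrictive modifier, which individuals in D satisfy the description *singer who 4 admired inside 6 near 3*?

{1, 3}

⟦who 4 admired⟧ = {x : ⟨4, x⟩ ∈ ⟦admired⟧} = {1, 2, 3, 7, 9, 10, 11}
⟦inside 6⟧ = {x : ⟨x, 6⟩ ∈ ⟦inside⟧} = {1, 2, 3, 5, 8, 10}
⟦near 3⟧ = {x : ⟨x, 3⟩ ∈ ⟦near⟧} = {1, 3, 4, 5, 6, 8, 11}
⟦singer⟧ = {1, 2, 3, 4, 6, 7, 8, 9, 11}
… ∩ ⟦who 4 admired⟧ = {1, 2, 3, 4, 6, 7, 8, 9, 11} ∩ {1, 2, 3, 7, 9, 10, 11} = {1, 2, 3, 7, 9, 11}
… ∩ ⟦inside 6⟧ = {1, 2, 3, 7, 9, 11} ∩ {1, 2, 3, 5, 8, 10} = {1, 2, 3}
… ∩ ⟦near 3⟧ = {1, 2, 3} ∩ {1, 3, 4, 5, 6, 8, 11} = {1, 3}
So ⟦singer who 4 admired inside 6 near 3⟧ = {1, 3}.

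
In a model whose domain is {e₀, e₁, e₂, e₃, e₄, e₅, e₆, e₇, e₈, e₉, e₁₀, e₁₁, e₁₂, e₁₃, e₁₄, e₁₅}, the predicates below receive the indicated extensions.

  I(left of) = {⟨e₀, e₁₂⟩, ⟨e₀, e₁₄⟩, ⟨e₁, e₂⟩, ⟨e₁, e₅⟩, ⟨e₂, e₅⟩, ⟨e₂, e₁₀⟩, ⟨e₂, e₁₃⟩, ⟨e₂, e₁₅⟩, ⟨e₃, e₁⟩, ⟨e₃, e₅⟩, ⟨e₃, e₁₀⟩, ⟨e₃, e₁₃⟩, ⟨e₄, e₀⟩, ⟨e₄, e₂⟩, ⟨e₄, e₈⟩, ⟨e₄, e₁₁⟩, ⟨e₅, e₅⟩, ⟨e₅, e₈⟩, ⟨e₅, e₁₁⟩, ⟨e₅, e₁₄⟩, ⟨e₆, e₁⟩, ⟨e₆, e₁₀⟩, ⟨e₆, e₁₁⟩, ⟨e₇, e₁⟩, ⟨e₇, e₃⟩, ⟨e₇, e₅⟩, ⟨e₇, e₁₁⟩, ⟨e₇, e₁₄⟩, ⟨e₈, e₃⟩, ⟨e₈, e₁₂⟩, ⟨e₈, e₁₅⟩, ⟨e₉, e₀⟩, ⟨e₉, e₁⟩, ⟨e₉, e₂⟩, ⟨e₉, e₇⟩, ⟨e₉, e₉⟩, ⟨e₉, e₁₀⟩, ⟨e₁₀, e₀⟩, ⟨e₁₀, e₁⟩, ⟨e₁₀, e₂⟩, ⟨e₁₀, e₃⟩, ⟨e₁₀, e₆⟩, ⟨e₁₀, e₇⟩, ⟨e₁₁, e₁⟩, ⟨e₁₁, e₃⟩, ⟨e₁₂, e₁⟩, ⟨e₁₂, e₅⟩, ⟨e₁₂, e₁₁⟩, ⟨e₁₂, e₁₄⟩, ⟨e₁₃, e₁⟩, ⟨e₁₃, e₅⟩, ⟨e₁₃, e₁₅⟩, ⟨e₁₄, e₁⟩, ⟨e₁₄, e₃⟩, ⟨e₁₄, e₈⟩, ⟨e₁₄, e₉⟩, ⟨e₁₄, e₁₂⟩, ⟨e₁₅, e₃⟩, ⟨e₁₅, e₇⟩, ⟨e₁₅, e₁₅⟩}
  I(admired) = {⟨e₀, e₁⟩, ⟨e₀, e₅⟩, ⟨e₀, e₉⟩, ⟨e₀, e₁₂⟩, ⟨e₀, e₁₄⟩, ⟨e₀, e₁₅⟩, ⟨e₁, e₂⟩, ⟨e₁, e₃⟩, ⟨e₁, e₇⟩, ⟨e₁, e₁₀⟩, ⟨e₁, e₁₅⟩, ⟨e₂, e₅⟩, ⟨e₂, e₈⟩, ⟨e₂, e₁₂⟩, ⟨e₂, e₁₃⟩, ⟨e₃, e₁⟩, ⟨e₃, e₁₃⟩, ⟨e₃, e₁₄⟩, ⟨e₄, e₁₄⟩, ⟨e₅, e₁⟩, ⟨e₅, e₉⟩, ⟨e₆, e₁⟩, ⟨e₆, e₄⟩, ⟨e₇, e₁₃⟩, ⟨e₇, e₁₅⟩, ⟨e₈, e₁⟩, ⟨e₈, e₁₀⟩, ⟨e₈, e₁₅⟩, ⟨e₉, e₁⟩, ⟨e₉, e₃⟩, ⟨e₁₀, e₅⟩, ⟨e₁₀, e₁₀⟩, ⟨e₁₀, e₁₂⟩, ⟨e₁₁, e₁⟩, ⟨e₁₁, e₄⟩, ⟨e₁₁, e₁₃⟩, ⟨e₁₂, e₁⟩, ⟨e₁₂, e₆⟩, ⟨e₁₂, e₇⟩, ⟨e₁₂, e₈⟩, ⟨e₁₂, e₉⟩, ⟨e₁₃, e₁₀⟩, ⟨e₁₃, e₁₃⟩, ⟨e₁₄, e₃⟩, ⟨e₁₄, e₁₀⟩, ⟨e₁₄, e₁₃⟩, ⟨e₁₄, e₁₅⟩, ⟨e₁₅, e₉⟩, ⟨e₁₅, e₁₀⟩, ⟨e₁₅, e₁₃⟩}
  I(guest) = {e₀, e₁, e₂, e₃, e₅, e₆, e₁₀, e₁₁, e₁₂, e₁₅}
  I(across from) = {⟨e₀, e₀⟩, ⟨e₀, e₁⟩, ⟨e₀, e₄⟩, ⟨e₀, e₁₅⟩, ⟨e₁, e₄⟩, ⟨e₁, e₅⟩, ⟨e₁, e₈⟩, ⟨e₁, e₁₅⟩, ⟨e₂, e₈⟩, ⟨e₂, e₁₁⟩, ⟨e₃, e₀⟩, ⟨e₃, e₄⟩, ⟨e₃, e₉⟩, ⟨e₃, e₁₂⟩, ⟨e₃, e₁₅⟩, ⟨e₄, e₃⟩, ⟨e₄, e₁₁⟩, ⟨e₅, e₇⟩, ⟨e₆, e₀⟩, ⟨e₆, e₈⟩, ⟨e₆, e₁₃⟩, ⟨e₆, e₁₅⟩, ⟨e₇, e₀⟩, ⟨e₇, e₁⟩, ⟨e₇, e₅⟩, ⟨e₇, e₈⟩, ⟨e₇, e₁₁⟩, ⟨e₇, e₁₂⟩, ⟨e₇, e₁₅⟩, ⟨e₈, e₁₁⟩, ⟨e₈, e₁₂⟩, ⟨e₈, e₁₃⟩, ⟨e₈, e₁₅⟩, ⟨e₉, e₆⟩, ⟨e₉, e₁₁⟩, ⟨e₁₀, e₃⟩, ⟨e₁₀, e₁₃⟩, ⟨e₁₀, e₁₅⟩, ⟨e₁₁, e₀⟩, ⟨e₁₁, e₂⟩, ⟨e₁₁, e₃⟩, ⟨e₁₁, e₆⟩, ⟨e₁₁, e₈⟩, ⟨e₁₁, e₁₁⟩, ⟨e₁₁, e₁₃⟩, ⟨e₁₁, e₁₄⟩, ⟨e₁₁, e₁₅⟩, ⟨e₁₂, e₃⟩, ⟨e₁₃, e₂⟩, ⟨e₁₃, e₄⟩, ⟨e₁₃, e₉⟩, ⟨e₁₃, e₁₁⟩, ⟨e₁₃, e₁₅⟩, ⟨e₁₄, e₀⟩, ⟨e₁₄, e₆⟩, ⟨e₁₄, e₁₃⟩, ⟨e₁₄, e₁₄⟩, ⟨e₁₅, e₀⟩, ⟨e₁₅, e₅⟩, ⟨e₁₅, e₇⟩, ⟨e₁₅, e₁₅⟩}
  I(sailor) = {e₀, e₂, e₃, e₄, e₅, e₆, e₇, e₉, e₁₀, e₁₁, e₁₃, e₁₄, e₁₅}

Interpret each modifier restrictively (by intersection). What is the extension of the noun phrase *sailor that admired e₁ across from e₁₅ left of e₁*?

⟦that admired e₁⟧ = {x : ⟨x, e₁⟩ ∈ ⟦admired⟧} = {e₀, e₃, e₅, e₆, e₈, e₉, e₁₁, e₁₂}
⟦across from e₁₅⟧ = {x : ⟨x, e₁₅⟩ ∈ ⟦across from⟧} = {e₀, e₁, e₃, e₆, e₇, e₈, e₁₀, e₁₁, e₁₃, e₁₅}
⟦left of e₁⟧ = {x : ⟨x, e₁⟩ ∈ ⟦left of⟧} = {e₃, e₆, e₇, e₉, e₁₀, e₁₁, e₁₂, e₁₃, e₁₄}
⟦sailor⟧ = {e₀, e₂, e₃, e₄, e₅, e₆, e₇, e₉, e₁₀, e₁₁, e₁₃, e₁₄, e₁₅}
… ∩ ⟦that admired e₁⟧ = {e₀, e₂, e₃, e₄, e₅, e₆, e₇, e₉, e₁₀, e₁₁, e₁₃, e₁₄, e₁₅} ∩ {e₀, e₃, e₅, e₆, e₈, e₉, e₁₁, e₁₂} = {e₀, e₃, e₅, e₆, e₉, e₁₁}
… ∩ ⟦across from e₁₅⟧ = {e₀, e₃, e₅, e₆, e₉, e₁₁} ∩ {e₀, e₁, e₃, e₆, e₇, e₈, e₁₀, e₁₁, e₁₃, e₁₅} = {e₀, e₃, e₆, e₁₁}
… ∩ ⟦left of e₁⟧ = {e₀, e₃, e₆, e₁₁} ∩ {e₃, e₆, e₇, e₉, e₁₀, e₁₁, e₁₂, e₁₃, e₁₄} = {e₃, e₆, e₁₁}
So ⟦sailor that admired e₁ across from e₁₅ left of e₁⟧ = {e₃, e₆, e₁₁}.

{e₃, e₆, e₁₁}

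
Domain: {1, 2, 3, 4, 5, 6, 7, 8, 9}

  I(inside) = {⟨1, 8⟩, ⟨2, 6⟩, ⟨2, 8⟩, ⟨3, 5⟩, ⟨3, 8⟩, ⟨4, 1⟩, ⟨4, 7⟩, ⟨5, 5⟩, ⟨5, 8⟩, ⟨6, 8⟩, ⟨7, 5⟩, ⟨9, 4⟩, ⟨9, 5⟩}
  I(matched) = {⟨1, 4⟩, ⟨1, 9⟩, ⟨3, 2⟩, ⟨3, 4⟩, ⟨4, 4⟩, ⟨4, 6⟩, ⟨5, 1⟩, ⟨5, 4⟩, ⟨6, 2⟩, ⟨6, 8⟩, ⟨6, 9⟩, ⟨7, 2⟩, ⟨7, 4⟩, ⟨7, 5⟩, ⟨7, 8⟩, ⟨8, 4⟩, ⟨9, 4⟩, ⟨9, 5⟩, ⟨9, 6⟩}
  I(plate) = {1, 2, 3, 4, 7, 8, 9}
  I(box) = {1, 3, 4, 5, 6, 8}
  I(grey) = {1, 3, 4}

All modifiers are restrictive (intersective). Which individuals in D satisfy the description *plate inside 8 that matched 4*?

{1, 3}

⟦inside 8⟧ = {x : ⟨x, 8⟩ ∈ ⟦inside⟧} = {1, 2, 3, 5, 6}
⟦that matched 4⟧ = {x : ⟨x, 4⟩ ∈ ⟦matched⟧} = {1, 3, 4, 5, 7, 8, 9}
⟦plate⟧ = {1, 2, 3, 4, 7, 8, 9}
… ∩ ⟦inside 8⟧ = {1, 2, 3, 4, 7, 8, 9} ∩ {1, 2, 3, 5, 6} = {1, 2, 3}
… ∩ ⟦that matched 4⟧ = {1, 2, 3} ∩ {1, 3, 4, 5, 7, 8, 9} = {1, 3}
So ⟦plate inside 8 that matched 4⟧ = {1, 3}.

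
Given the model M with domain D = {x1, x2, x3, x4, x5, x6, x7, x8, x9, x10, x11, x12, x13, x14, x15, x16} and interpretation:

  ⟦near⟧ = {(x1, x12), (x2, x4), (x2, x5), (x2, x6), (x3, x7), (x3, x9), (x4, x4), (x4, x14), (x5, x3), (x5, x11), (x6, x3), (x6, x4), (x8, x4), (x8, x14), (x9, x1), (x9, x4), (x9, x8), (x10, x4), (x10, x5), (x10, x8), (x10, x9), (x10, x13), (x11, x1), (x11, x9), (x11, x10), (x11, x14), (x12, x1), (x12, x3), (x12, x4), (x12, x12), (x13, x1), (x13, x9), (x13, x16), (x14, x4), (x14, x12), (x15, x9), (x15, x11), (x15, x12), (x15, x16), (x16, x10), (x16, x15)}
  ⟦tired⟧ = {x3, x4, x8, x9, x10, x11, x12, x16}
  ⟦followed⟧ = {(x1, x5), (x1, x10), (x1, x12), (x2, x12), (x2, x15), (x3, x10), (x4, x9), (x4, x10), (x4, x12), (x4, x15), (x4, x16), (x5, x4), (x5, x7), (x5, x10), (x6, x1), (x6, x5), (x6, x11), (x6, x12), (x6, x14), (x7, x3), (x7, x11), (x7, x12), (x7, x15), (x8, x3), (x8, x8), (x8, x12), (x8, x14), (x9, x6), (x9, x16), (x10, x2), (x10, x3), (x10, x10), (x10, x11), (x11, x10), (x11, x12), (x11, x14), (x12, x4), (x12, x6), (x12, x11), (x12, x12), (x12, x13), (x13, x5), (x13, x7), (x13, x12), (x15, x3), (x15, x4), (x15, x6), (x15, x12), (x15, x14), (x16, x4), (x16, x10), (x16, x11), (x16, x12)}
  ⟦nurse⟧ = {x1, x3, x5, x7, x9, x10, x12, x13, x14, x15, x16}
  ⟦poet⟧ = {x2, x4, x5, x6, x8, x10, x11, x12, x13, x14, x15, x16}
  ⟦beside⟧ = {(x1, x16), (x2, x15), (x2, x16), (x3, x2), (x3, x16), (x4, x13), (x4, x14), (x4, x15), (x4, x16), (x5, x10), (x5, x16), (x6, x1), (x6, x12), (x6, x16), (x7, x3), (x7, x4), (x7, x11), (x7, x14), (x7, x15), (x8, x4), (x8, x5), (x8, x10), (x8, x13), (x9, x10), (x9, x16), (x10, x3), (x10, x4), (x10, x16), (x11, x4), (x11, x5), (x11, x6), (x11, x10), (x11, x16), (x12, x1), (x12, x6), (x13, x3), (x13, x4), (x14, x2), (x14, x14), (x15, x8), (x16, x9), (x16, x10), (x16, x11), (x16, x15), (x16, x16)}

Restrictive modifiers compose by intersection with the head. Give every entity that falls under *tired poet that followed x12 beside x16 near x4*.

{x4}

⟦that followed x12⟧ = {x : ⟨x, x12⟩ ∈ ⟦followed⟧} = {x1, x2, x4, x6, x7, x8, x11, x12, x13, x15, x16}
⟦beside x16⟧ = {x : ⟨x, x16⟩ ∈ ⟦beside⟧} = {x1, x2, x3, x4, x5, x6, x9, x10, x11, x16}
⟦near x4⟧ = {x : ⟨x, x4⟩ ∈ ⟦near⟧} = {x2, x4, x6, x8, x9, x10, x12, x14}
⟦poet⟧ = {x2, x4, x5, x6, x8, x10, x11, x12, x13, x14, x15, x16}
… ∩ ⟦that followed x12⟧ = {x2, x4, x5, x6, x8, x10, x11, x12, x13, x14, x15, x16} ∩ {x1, x2, x4, x6, x7, x8, x11, x12, x13, x15, x16} = {x2, x4, x6, x8, x11, x12, x13, x15, x16}
… ∩ ⟦beside x16⟧ = {x2, x4, x6, x8, x11, x12, x13, x15, x16} ∩ {x1, x2, x3, x4, x5, x6, x9, x10, x11, x16} = {x2, x4, x6, x11, x16}
… ∩ ⟦near x4⟧ = {x2, x4, x6, x11, x16} ∩ {x2, x4, x6, x8, x9, x10, x12, x14} = {x2, x4, x6}
… ∩ ⟦tired⟧ = {x2, x4, x6} ∩ {x3, x4, x8, x9, x10, x11, x12, x16} = {x4}
So ⟦tired poet that followed x12 beside x16 near x4⟧ = {x4}.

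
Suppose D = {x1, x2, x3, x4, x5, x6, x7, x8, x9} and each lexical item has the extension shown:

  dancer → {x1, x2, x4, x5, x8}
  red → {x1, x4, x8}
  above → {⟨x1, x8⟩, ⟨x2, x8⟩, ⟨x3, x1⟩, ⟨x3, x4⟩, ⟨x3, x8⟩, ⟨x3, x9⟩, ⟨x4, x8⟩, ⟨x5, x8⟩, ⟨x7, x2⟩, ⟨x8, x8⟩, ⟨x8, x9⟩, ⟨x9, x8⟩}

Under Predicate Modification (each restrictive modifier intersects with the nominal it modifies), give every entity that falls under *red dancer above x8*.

⟦above x8⟧ = {x : ⟨x, x8⟩ ∈ ⟦above⟧} = {x1, x2, x3, x4, x5, x8, x9}
⟦dancer⟧ = {x1, x2, x4, x5, x8}
… ∩ ⟦above x8⟧ = {x1, x2, x4, x5, x8} ∩ {x1, x2, x3, x4, x5, x8, x9} = {x1, x2, x4, x5, x8}
… ∩ ⟦red⟧ = {x1, x2, x4, x5, x8} ∩ {x1, x4, x8} = {x1, x4, x8}
So ⟦red dancer above x8⟧ = {x1, x4, x8}.

{x1, x4, x8}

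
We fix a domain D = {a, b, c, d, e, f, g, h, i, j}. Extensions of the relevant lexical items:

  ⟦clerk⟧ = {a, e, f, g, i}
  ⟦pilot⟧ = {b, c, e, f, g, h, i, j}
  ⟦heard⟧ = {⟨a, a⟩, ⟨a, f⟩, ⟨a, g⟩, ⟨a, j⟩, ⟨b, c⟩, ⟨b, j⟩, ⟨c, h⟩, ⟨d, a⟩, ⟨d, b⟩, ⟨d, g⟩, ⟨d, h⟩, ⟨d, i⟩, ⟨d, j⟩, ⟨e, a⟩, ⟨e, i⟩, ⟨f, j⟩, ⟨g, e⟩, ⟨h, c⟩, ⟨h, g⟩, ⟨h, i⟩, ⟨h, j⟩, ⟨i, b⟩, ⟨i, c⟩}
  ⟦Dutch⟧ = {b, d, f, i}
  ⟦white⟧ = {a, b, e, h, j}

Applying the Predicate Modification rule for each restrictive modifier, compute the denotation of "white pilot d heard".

{b, h, j}

⟦d heard⟧ = {x : ⟨d, x⟩ ∈ ⟦heard⟧} = {a, b, g, h, i, j}
⟦pilot⟧ = {b, c, e, f, g, h, i, j}
… ∩ ⟦d heard⟧ = {b, c, e, f, g, h, i, j} ∩ {a, b, g, h, i, j} = {b, g, h, i, j}
… ∩ ⟦white⟧ = {b, g, h, i, j} ∩ {a, b, e, h, j} = {b, h, j}
So ⟦white pilot d heard⟧ = {b, h, j}.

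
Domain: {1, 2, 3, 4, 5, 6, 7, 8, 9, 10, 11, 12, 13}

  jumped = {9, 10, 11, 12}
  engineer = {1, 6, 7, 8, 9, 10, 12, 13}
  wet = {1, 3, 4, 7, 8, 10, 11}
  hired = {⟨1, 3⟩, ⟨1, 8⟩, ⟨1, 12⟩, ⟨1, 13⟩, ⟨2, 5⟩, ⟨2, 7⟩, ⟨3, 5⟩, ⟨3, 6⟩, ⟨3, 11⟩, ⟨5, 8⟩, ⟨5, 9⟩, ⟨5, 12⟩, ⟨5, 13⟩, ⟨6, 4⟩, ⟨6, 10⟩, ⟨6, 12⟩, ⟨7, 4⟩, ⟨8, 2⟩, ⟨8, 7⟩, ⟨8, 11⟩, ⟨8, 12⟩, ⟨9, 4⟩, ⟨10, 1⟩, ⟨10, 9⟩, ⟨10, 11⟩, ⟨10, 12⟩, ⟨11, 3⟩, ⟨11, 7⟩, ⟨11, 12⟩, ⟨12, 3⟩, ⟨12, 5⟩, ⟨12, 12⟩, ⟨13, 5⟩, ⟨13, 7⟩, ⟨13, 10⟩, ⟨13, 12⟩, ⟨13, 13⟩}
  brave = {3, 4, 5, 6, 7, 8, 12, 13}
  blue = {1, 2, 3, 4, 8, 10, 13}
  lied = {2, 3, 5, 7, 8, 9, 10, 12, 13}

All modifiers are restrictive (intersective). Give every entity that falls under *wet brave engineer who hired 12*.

{8}

⟦who hired 12⟧ = {x : ⟨x, 12⟩ ∈ ⟦hired⟧} = {1, 5, 6, 8, 10, 11, 12, 13}
⟦engineer⟧ = {1, 6, 7, 8, 9, 10, 12, 13}
… ∩ ⟦who hired 12⟧ = {1, 6, 7, 8, 9, 10, 12, 13} ∩ {1, 5, 6, 8, 10, 11, 12, 13} = {1, 6, 8, 10, 12, 13}
… ∩ ⟦wet⟧ = {1, 6, 8, 10, 12, 13} ∩ {1, 3, 4, 7, 8, 10, 11} = {1, 8, 10}
… ∩ ⟦brave⟧ = {1, 8, 10} ∩ {3, 4, 5, 6, 7, 8, 12, 13} = {8}
So ⟦wet brave engineer who hired 12⟧ = {8}.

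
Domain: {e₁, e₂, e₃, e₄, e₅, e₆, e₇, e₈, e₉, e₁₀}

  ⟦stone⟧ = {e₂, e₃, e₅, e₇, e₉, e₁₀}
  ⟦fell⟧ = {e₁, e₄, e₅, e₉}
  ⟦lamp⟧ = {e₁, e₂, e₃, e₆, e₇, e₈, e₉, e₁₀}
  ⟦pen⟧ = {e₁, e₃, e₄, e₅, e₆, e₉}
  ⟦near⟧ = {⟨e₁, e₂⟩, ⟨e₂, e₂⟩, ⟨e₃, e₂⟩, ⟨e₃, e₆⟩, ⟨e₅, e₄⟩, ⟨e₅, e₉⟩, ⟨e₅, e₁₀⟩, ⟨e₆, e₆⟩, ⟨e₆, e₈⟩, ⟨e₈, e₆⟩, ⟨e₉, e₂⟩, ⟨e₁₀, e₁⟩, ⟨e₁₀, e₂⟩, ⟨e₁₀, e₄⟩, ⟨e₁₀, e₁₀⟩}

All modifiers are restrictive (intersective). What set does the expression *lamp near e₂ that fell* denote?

{e₁, e₉}

⟦near e₂⟧ = {x : ⟨x, e₂⟩ ∈ ⟦near⟧} = {e₁, e₂, e₃, e₉, e₁₀}
⟦that fell⟧ = ⟦fell⟧ = {e₁, e₄, e₅, e₉}
⟦lamp⟧ = {e₁, e₂, e₃, e₆, e₇, e₈, e₉, e₁₀}
… ∩ ⟦near e₂⟧ = {e₁, e₂, e₃, e₆, e₇, e₈, e₉, e₁₀} ∩ {e₁, e₂, e₃, e₉, e₁₀} = {e₁, e₂, e₃, e₉, e₁₀}
… ∩ ⟦that fell⟧ = {e₁, e₂, e₃, e₉, e₁₀} ∩ {e₁, e₄, e₅, e₉} = {e₁, e₉}
So ⟦lamp near e₂ that fell⟧ = {e₁, e₉}.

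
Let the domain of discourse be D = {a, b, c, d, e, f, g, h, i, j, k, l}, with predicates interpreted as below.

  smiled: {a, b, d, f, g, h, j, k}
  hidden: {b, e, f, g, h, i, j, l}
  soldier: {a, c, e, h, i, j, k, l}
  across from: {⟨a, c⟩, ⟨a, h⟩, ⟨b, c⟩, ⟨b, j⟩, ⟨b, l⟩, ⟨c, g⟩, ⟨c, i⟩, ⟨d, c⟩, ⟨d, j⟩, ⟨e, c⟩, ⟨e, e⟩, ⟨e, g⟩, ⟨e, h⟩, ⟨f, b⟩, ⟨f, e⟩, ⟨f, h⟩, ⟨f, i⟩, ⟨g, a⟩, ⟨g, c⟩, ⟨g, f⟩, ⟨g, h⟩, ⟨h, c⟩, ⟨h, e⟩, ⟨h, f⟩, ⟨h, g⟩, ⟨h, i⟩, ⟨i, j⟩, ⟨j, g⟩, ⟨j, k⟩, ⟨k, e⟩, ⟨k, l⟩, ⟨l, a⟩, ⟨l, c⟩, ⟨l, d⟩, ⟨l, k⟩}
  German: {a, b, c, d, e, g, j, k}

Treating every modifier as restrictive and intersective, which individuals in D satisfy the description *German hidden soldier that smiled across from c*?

⟦that smiled⟧ = ⟦smiled⟧ = {a, b, d, f, g, h, j, k}
⟦across from c⟧ = {x : ⟨x, c⟩ ∈ ⟦across from⟧} = {a, b, d, e, g, h, l}
⟦soldier⟧ = {a, c, e, h, i, j, k, l}
… ∩ ⟦that smiled⟧ = {a, c, e, h, i, j, k, l} ∩ {a, b, d, f, g, h, j, k} = {a, h, j, k}
… ∩ ⟦across from c⟧ = {a, h, j, k} ∩ {a, b, d, e, g, h, l} = {a, h}
… ∩ ⟦German⟧ = {a, h} ∩ {a, b, c, d, e, g, j, k} = {a}
… ∩ ⟦hidden⟧ = {a} ∩ {b, e, f, g, h, i, j, l} = ∅
So ⟦German hidden soldier that smiled across from c⟧ = ∅.

∅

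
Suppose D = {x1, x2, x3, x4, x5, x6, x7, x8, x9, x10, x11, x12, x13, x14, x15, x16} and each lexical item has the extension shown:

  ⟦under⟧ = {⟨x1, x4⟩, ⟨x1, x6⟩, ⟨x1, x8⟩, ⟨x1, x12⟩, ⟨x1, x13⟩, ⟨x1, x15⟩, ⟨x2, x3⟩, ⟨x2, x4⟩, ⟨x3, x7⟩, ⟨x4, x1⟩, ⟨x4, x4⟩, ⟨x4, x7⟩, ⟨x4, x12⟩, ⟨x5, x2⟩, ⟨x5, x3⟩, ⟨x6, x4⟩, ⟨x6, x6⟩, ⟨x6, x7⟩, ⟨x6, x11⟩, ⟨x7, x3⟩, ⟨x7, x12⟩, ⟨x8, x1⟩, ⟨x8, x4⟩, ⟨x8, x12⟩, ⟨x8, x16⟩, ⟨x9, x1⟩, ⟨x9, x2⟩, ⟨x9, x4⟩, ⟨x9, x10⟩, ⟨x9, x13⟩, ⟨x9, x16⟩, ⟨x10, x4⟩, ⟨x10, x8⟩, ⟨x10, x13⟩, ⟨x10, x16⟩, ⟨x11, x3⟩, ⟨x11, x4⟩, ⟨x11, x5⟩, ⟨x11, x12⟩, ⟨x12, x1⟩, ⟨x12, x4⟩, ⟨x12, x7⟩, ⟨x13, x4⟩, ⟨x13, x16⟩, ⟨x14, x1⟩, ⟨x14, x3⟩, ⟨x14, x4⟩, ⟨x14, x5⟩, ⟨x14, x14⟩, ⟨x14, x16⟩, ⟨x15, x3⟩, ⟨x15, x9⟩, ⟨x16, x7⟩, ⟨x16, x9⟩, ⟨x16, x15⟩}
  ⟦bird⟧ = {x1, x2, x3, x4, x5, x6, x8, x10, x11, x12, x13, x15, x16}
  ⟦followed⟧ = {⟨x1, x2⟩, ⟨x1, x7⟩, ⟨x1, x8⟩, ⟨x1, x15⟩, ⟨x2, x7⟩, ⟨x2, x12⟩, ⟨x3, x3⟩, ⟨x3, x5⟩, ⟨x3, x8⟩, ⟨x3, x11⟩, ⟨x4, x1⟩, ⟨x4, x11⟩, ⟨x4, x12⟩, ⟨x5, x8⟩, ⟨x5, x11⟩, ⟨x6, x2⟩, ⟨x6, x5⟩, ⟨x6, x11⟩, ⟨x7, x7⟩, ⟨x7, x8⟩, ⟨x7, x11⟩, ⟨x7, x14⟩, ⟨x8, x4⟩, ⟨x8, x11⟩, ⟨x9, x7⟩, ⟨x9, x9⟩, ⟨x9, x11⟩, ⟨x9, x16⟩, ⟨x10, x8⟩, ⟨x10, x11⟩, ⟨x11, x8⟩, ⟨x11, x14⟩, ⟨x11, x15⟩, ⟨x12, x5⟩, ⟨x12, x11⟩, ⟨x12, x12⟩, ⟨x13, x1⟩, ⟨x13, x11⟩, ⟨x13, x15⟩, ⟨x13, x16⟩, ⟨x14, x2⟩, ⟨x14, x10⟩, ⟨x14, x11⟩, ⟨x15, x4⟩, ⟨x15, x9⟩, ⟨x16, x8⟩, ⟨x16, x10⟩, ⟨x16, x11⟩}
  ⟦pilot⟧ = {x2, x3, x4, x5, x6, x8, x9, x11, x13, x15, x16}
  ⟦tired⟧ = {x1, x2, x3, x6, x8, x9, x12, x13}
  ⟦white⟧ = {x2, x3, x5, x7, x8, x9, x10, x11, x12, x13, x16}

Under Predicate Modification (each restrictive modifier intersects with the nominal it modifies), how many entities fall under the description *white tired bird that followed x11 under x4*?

3

⟦that followed x11⟧ = {x : ⟨x, x11⟩ ∈ ⟦followed⟧} = {x3, x4, x5, x6, x7, x8, x9, x10, x12, x13, x14, x16}
⟦under x4⟧ = {x : ⟨x, x4⟩ ∈ ⟦under⟧} = {x1, x2, x4, x6, x8, x9, x10, x11, x12, x13, x14}
⟦bird⟧ = {x1, x2, x3, x4, x5, x6, x8, x10, x11, x12, x13, x15, x16}
… ∩ ⟦that followed x11⟧ = {x1, x2, x3, x4, x5, x6, x8, x10, x11, x12, x13, x15, x16} ∩ {x3, x4, x5, x6, x7, x8, x9, x10, x12, x13, x14, x16} = {x3, x4, x5, x6, x8, x10, x12, x13, x16}
… ∩ ⟦under x4⟧ = {x3, x4, x5, x6, x8, x10, x12, x13, x16} ∩ {x1, x2, x4, x6, x8, x9, x10, x11, x12, x13, x14} = {x4, x6, x8, x10, x12, x13}
… ∩ ⟦white⟧ = {x4, x6, x8, x10, x12, x13} ∩ {x2, x3, x5, x7, x8, x9, x10, x11, x12, x13, x16} = {x8, x10, x12, x13}
… ∩ ⟦tired⟧ = {x8, x10, x12, x13} ∩ {x1, x2, x3, x6, x8, x9, x12, x13} = {x8, x12, x13}
⟦white tired bird that followed x11 under x4⟧ = {x8, x12, x13}, so the cardinality is 3.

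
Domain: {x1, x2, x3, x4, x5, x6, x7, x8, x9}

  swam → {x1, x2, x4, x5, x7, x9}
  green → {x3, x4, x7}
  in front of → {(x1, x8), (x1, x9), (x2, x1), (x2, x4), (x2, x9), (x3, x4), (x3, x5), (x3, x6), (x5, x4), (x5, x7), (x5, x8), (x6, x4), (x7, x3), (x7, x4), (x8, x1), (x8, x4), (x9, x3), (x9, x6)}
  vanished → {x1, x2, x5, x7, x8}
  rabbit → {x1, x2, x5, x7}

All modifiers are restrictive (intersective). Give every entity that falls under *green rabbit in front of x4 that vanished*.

{x7}

⟦in front of x4⟧ = {x : ⟨x, x4⟩ ∈ ⟦in front of⟧} = {x2, x3, x5, x6, x7, x8}
⟦that vanished⟧ = ⟦vanished⟧ = {x1, x2, x5, x7, x8}
⟦rabbit⟧ = {x1, x2, x5, x7}
… ∩ ⟦in front of x4⟧ = {x1, x2, x5, x7} ∩ {x2, x3, x5, x6, x7, x8} = {x2, x5, x7}
… ∩ ⟦that vanished⟧ = {x2, x5, x7} ∩ {x1, x2, x5, x7, x8} = {x2, x5, x7}
… ∩ ⟦green⟧ = {x2, x5, x7} ∩ {x3, x4, x7} = {x7}
So ⟦green rabbit in front of x4 that vanished⟧ = {x7}.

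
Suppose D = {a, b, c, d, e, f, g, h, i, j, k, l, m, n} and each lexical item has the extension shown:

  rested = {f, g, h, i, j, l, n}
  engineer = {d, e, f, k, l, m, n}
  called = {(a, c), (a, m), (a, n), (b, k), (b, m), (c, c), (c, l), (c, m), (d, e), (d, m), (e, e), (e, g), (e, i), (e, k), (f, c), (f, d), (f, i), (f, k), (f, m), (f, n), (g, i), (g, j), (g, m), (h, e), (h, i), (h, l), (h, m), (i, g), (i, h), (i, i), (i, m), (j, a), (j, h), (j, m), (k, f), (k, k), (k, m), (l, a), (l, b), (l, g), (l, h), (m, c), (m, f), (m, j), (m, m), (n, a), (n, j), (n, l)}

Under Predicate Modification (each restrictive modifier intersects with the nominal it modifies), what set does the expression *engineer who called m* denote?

⟦who called m⟧ = {x : ⟨x, m⟩ ∈ ⟦called⟧} = {a, b, c, d, f, g, h, i, j, k, m}
⟦engineer⟧ = {d, e, f, k, l, m, n}
… ∩ ⟦who called m⟧ = {d, e, f, k, l, m, n} ∩ {a, b, c, d, f, g, h, i, j, k, m} = {d, f, k, m}
So ⟦engineer who called m⟧ = {d, f, k, m}.

{d, f, k, m}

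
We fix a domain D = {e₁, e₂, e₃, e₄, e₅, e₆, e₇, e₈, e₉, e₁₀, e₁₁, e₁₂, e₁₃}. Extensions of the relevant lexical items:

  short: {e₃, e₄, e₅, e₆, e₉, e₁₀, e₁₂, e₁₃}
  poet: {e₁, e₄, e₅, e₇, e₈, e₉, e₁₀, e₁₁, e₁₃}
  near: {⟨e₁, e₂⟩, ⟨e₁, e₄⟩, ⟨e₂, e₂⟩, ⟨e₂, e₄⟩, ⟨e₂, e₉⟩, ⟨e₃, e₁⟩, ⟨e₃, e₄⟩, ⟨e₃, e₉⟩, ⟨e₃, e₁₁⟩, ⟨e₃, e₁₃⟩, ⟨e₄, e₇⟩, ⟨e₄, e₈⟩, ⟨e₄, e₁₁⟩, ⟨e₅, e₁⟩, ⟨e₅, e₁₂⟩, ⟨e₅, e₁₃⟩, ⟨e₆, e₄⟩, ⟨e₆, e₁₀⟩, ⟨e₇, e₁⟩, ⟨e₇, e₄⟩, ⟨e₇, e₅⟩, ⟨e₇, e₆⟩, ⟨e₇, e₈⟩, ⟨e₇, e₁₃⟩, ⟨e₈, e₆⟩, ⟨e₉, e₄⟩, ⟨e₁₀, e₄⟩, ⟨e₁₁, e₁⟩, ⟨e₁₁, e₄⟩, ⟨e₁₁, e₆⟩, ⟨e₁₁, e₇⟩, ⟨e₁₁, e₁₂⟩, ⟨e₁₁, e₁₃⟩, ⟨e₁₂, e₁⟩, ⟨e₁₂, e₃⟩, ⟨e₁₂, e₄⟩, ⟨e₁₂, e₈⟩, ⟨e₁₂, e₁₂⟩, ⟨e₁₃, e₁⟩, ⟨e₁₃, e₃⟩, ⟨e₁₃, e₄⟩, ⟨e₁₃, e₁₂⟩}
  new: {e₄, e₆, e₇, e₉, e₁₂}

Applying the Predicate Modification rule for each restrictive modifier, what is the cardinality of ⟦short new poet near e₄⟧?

1

⟦near e₄⟧ = {x : ⟨x, e₄⟩ ∈ ⟦near⟧} = {e₁, e₂, e₃, e₆, e₇, e₉, e₁₀, e₁₁, e₁₂, e₁₃}
⟦poet⟧ = {e₁, e₄, e₅, e₇, e₈, e₉, e₁₀, e₁₁, e₁₃}
… ∩ ⟦near e₄⟧ = {e₁, e₄, e₅, e₇, e₈, e₉, e₁₀, e₁₁, e₁₃} ∩ {e₁, e₂, e₃, e₆, e₇, e₉, e₁₀, e₁₁, e₁₂, e₁₃} = {e₁, e₇, e₉, e₁₀, e₁₁, e₁₃}
… ∩ ⟦short⟧ = {e₁, e₇, e₉, e₁₀, e₁₁, e₁₃} ∩ {e₃, e₄, e₅, e₆, e₉, e₁₀, e₁₂, e₁₃} = {e₉, e₁₀, e₁₃}
… ∩ ⟦new⟧ = {e₉, e₁₀, e₁₃} ∩ {e₄, e₆, e₇, e₉, e₁₂} = {e₉}
⟦short new poet near e₄⟧ = {e₉}, so the cardinality is 1.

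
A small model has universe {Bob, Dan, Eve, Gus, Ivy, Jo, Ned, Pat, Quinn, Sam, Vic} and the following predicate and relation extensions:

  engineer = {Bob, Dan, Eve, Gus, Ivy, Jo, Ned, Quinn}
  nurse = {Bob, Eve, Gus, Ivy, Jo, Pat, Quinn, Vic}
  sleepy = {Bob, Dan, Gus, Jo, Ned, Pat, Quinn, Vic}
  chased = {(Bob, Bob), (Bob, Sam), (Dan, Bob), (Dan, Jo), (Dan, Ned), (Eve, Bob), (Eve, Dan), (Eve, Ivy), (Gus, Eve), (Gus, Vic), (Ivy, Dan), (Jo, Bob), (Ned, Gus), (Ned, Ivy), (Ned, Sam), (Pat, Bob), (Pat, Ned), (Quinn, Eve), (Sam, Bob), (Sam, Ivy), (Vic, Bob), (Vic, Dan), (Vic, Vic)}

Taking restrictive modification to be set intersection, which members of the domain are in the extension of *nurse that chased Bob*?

⟦that chased Bob⟧ = {x : ⟨x, Bob⟩ ∈ ⟦chased⟧} = {Bob, Dan, Eve, Jo, Pat, Sam, Vic}
⟦nurse⟧ = {Bob, Eve, Gus, Ivy, Jo, Pat, Quinn, Vic}
… ∩ ⟦that chased Bob⟧ = {Bob, Eve, Gus, Ivy, Jo, Pat, Quinn, Vic} ∩ {Bob, Dan, Eve, Jo, Pat, Sam, Vic} = {Bob, Eve, Jo, Pat, Vic}
So ⟦nurse that chased Bob⟧ = {Bob, Eve, Jo, Pat, Vic}.

{Bob, Eve, Jo, Pat, Vic}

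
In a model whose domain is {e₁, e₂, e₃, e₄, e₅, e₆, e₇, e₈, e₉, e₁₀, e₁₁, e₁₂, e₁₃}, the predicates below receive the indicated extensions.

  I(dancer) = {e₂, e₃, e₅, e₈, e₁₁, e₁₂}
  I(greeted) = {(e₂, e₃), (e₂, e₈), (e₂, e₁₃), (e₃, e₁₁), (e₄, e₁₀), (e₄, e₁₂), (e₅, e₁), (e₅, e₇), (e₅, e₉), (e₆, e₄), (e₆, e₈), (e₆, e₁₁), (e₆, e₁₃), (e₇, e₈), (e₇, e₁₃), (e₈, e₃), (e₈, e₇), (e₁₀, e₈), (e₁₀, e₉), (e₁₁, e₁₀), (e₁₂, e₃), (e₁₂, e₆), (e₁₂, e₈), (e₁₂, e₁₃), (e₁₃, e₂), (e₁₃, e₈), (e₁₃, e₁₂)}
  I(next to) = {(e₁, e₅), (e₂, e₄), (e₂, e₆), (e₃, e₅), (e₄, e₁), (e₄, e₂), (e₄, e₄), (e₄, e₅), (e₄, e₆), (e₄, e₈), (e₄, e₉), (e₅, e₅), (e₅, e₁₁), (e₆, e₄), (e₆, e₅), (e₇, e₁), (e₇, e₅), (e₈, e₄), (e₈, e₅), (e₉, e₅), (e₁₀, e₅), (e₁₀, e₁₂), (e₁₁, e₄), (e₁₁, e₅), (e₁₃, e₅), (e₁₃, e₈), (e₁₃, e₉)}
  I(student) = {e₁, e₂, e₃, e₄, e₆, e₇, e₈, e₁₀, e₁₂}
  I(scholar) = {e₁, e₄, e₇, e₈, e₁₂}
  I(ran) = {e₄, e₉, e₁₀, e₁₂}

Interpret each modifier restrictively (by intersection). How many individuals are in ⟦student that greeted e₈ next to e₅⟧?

⟦that greeted e₈⟧ = {x : ⟨x, e₈⟩ ∈ ⟦greeted⟧} = {e₂, e₆, e₇, e₁₀, e₁₂, e₁₃}
⟦next to e₅⟧ = {x : ⟨x, e₅⟩ ∈ ⟦next to⟧} = {e₁, e₃, e₄, e₅, e₆, e₇, e₈, e₉, e₁₀, e₁₁, e₁₃}
⟦student⟧ = {e₁, e₂, e₃, e₄, e₆, e₇, e₈, e₁₀, e₁₂}
… ∩ ⟦that greeted e₈⟧ = {e₁, e₂, e₃, e₄, e₆, e₇, e₈, e₁₀, e₁₂} ∩ {e₂, e₆, e₇, e₁₀, e₁₂, e₁₃} = {e₂, e₆, e₇, e₁₀, e₁₂}
… ∩ ⟦next to e₅⟧ = {e₂, e₆, e₇, e₁₀, e₁₂} ∩ {e₁, e₃, e₄, e₅, e₆, e₇, e₈, e₉, e₁₀, e₁₁, e₁₃} = {e₆, e₇, e₁₀}
⟦student that greeted e₈ next to e₅⟧ = {e₆, e₇, e₁₀}, so the cardinality is 3.

3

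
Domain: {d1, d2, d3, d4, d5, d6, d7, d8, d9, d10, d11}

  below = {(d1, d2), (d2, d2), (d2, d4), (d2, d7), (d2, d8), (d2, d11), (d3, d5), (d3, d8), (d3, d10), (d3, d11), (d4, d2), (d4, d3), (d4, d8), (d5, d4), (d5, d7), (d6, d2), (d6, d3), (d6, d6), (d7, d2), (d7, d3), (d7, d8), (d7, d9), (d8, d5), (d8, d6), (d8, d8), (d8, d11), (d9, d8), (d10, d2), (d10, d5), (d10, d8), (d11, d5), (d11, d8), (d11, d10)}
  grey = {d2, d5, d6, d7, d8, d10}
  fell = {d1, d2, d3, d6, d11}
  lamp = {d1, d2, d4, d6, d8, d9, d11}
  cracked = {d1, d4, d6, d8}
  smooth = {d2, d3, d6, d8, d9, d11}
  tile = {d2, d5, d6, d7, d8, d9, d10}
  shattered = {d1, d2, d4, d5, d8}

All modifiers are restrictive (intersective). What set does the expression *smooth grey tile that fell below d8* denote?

⟦that fell⟧ = ⟦fell⟧ = {d1, d2, d3, d6, d11}
⟦below d8⟧ = {x : ⟨x, d8⟩ ∈ ⟦below⟧} = {d2, d3, d4, d7, d8, d9, d10, d11}
⟦tile⟧ = {d2, d5, d6, d7, d8, d9, d10}
… ∩ ⟦that fell⟧ = {d2, d5, d6, d7, d8, d9, d10} ∩ {d1, d2, d3, d6, d11} = {d2, d6}
… ∩ ⟦below d8⟧ = {d2, d6} ∩ {d2, d3, d4, d7, d8, d9, d10, d11} = {d2}
… ∩ ⟦smooth⟧ = {d2} ∩ {d2, d3, d6, d8, d9, d11} = {d2}
… ∩ ⟦grey⟧ = {d2} ∩ {d2, d5, d6, d7, d8, d10} = {d2}
So ⟦smooth grey tile that fell below d8⟧ = {d2}.

{d2}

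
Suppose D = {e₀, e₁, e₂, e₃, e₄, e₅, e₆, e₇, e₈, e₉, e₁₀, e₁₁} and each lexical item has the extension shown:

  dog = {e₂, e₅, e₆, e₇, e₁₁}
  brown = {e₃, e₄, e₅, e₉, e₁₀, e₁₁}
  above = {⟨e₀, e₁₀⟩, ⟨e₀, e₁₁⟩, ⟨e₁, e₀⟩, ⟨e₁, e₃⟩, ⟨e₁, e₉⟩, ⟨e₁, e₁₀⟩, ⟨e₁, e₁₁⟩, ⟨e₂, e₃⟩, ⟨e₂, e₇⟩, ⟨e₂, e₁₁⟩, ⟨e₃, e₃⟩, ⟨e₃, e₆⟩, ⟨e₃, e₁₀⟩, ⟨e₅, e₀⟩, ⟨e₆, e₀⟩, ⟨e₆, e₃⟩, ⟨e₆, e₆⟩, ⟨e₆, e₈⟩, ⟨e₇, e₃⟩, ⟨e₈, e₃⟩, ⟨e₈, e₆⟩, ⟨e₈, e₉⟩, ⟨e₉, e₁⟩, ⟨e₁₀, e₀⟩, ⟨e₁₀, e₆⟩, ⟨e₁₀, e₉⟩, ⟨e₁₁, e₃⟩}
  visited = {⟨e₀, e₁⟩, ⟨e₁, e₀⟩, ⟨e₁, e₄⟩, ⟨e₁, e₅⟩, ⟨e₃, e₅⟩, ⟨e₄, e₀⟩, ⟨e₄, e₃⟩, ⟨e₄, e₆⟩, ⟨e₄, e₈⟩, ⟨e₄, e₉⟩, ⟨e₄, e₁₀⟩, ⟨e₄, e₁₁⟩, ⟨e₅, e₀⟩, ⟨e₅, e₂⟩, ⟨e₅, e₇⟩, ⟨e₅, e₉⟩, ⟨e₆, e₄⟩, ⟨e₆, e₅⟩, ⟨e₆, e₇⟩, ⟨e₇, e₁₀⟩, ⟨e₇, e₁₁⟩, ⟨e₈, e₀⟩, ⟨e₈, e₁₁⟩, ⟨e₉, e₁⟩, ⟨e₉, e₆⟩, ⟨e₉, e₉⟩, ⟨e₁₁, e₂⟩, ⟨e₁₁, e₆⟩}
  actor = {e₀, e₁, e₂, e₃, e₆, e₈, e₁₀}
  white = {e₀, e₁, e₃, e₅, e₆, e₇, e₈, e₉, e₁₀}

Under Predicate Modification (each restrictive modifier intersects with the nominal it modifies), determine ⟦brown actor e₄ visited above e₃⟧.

{e₃}

⟦e₄ visited⟧ = {x : ⟨e₄, x⟩ ∈ ⟦visited⟧} = {e₀, e₃, e₆, e₈, e₉, e₁₀, e₁₁}
⟦above e₃⟧ = {x : ⟨x, e₃⟩ ∈ ⟦above⟧} = {e₁, e₂, e₃, e₆, e₇, e₈, e₁₁}
⟦actor⟧ = {e₀, e₁, e₂, e₃, e₆, e₈, e₁₀}
… ∩ ⟦e₄ visited⟧ = {e₀, e₁, e₂, e₃, e₆, e₈, e₁₀} ∩ {e₀, e₃, e₆, e₈, e₉, e₁₀, e₁₁} = {e₀, e₃, e₆, e₈, e₁₀}
… ∩ ⟦above e₃⟧ = {e₀, e₃, e₆, e₈, e₁₀} ∩ {e₁, e₂, e₃, e₆, e₇, e₈, e₁₁} = {e₃, e₆, e₈}
… ∩ ⟦brown⟧ = {e₃, e₆, e₈} ∩ {e₃, e₄, e₅, e₉, e₁₀, e₁₁} = {e₃}
So ⟦brown actor e₄ visited above e₃⟧ = {e₃}.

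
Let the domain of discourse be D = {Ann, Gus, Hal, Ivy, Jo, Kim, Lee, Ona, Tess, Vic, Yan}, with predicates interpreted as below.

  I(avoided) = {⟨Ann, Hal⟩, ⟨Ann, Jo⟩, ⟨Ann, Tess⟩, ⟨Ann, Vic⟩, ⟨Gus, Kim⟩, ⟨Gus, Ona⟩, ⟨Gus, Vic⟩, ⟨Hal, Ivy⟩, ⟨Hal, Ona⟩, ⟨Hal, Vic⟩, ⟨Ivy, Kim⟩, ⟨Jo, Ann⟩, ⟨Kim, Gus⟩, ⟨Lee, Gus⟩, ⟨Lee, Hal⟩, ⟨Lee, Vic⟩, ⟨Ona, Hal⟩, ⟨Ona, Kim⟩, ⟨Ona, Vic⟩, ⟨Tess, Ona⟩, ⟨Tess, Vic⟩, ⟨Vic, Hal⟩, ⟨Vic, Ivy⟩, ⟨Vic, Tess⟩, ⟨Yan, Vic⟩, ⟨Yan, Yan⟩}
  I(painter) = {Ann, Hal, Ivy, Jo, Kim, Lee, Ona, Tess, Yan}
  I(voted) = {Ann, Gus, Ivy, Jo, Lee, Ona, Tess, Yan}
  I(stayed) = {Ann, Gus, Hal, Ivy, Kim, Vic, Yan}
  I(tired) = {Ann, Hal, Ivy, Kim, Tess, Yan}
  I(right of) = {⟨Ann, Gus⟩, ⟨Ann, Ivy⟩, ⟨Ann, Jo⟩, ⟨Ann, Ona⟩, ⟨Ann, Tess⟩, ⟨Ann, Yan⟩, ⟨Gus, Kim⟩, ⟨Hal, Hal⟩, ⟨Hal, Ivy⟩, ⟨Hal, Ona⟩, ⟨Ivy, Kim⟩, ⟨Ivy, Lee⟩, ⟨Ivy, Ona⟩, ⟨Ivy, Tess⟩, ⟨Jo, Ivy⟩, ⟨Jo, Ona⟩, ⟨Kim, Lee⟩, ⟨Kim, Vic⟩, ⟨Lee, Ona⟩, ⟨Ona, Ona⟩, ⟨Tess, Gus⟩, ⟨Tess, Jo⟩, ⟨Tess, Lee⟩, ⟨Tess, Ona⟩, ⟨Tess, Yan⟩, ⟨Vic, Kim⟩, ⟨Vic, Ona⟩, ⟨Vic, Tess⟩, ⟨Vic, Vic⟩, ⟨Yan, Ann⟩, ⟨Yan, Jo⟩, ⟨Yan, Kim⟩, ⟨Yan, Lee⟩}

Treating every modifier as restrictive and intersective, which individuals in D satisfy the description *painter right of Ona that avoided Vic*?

⟦right of Ona⟧ = {x : ⟨x, Ona⟩ ∈ ⟦right of⟧} = {Ann, Hal, Ivy, Jo, Lee, Ona, Tess, Vic}
⟦that avoided Vic⟧ = {x : ⟨x, Vic⟩ ∈ ⟦avoided⟧} = {Ann, Gus, Hal, Lee, Ona, Tess, Yan}
⟦painter⟧ = {Ann, Hal, Ivy, Jo, Kim, Lee, Ona, Tess, Yan}
… ∩ ⟦right of Ona⟧ = {Ann, Hal, Ivy, Jo, Kim, Lee, Ona, Tess, Yan} ∩ {Ann, Hal, Ivy, Jo, Lee, Ona, Tess, Vic} = {Ann, Hal, Ivy, Jo, Lee, Ona, Tess}
… ∩ ⟦that avoided Vic⟧ = {Ann, Hal, Ivy, Jo, Lee, Ona, Tess} ∩ {Ann, Gus, Hal, Lee, Ona, Tess, Yan} = {Ann, Hal, Lee, Ona, Tess}
So ⟦painter right of Ona that avoided Vic⟧ = {Ann, Hal, Lee, Ona, Tess}.

{Ann, Hal, Lee, Ona, Tess}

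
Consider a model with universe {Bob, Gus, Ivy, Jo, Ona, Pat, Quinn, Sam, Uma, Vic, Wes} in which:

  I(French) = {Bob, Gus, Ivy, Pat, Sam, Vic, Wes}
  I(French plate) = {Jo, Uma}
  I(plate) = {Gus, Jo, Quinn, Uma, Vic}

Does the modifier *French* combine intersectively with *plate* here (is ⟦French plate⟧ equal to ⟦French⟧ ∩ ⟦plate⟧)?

⟦French⟧ ∩ ⟦plate⟧ = {Bob, Gus, Ivy, Pat, Sam, Vic, Wes} ∩ {Gus, Jo, Quinn, Uma, Vic} = {Gus, Vic}
Observed ⟦French plate⟧ = {Jo, Uma}.
These differ, so the modifier is not intersective in this model.

no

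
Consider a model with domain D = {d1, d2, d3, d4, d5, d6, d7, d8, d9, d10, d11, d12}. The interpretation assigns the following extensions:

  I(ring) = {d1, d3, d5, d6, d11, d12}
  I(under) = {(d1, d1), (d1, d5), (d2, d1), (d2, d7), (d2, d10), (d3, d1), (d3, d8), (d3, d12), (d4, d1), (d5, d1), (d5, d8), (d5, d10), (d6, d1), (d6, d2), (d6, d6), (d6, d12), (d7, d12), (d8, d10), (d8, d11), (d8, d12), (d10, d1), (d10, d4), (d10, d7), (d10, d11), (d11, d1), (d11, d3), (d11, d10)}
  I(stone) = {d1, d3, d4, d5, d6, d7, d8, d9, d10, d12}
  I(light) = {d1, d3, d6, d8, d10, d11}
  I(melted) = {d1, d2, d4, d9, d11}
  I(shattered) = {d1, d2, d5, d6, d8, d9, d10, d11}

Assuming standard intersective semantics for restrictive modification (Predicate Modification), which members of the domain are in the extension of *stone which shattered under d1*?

{d1, d5, d6, d10}

⟦which shattered⟧ = ⟦shattered⟧ = {d1, d2, d5, d6, d8, d9, d10, d11}
⟦under d1⟧ = {x : ⟨x, d1⟩ ∈ ⟦under⟧} = {d1, d2, d3, d4, d5, d6, d10, d11}
⟦stone⟧ = {d1, d3, d4, d5, d6, d7, d8, d9, d10, d12}
… ∩ ⟦which shattered⟧ = {d1, d3, d4, d5, d6, d7, d8, d9, d10, d12} ∩ {d1, d2, d5, d6, d8, d9, d10, d11} = {d1, d5, d6, d8, d9, d10}
… ∩ ⟦under d1⟧ = {d1, d5, d6, d8, d9, d10} ∩ {d1, d2, d3, d4, d5, d6, d10, d11} = {d1, d5, d6, d10}
So ⟦stone which shattered under d1⟧ = {d1, d5, d6, d10}.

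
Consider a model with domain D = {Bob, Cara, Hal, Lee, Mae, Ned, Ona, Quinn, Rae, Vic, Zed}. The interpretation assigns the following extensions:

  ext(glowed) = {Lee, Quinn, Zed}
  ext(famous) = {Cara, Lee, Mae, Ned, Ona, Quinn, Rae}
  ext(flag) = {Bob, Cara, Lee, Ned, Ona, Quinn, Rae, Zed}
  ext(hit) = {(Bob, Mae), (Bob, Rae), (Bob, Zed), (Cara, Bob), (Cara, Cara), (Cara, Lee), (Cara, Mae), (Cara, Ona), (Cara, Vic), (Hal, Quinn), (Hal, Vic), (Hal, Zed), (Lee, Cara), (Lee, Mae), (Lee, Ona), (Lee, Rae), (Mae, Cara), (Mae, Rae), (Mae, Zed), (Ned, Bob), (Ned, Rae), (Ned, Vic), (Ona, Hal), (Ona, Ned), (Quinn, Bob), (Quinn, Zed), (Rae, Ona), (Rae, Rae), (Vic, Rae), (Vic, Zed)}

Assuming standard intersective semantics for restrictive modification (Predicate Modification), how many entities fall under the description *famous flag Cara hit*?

3

⟦Cara hit⟧ = {x : ⟨Cara, x⟩ ∈ ⟦hit⟧} = {Bob, Cara, Lee, Mae, Ona, Vic}
⟦flag⟧ = {Bob, Cara, Lee, Ned, Ona, Quinn, Rae, Zed}
… ∩ ⟦Cara hit⟧ = {Bob, Cara, Lee, Ned, Ona, Quinn, Rae, Zed} ∩ {Bob, Cara, Lee, Mae, Ona, Vic} = {Bob, Cara, Lee, Ona}
… ∩ ⟦famous⟧ = {Bob, Cara, Lee, Ona} ∩ {Cara, Lee, Mae, Ned, Ona, Quinn, Rae} = {Cara, Lee, Ona}
⟦famous flag Cara hit⟧ = {Cara, Lee, Ona}, so the cardinality is 3.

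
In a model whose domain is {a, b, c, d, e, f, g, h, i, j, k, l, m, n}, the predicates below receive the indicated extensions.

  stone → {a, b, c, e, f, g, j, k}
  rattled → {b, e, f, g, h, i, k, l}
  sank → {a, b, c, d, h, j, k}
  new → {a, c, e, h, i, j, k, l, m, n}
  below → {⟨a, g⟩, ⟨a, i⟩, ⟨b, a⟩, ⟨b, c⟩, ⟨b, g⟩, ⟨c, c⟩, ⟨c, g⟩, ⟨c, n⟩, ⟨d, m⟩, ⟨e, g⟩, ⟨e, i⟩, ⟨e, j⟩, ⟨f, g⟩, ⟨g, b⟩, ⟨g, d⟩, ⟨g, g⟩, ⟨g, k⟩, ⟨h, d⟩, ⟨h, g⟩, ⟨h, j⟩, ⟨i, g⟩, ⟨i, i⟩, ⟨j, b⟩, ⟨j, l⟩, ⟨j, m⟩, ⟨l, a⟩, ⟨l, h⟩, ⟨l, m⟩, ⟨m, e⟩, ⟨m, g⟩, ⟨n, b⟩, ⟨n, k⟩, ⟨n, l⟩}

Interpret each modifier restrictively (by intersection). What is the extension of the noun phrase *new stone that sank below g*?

⟦that sank⟧ = ⟦sank⟧ = {a, b, c, d, h, j, k}
⟦below g⟧ = {x : ⟨x, g⟩ ∈ ⟦below⟧} = {a, b, c, e, f, g, h, i, m}
⟦stone⟧ = {a, b, c, e, f, g, j, k}
… ∩ ⟦that sank⟧ = {a, b, c, e, f, g, j, k} ∩ {a, b, c, d, h, j, k} = {a, b, c, j, k}
… ∩ ⟦below g⟧ = {a, b, c, j, k} ∩ {a, b, c, e, f, g, h, i, m} = {a, b, c}
… ∩ ⟦new⟧ = {a, b, c} ∩ {a, c, e, h, i, j, k, l, m, n} = {a, c}
So ⟦new stone that sank below g⟧ = {a, c}.

{a, c}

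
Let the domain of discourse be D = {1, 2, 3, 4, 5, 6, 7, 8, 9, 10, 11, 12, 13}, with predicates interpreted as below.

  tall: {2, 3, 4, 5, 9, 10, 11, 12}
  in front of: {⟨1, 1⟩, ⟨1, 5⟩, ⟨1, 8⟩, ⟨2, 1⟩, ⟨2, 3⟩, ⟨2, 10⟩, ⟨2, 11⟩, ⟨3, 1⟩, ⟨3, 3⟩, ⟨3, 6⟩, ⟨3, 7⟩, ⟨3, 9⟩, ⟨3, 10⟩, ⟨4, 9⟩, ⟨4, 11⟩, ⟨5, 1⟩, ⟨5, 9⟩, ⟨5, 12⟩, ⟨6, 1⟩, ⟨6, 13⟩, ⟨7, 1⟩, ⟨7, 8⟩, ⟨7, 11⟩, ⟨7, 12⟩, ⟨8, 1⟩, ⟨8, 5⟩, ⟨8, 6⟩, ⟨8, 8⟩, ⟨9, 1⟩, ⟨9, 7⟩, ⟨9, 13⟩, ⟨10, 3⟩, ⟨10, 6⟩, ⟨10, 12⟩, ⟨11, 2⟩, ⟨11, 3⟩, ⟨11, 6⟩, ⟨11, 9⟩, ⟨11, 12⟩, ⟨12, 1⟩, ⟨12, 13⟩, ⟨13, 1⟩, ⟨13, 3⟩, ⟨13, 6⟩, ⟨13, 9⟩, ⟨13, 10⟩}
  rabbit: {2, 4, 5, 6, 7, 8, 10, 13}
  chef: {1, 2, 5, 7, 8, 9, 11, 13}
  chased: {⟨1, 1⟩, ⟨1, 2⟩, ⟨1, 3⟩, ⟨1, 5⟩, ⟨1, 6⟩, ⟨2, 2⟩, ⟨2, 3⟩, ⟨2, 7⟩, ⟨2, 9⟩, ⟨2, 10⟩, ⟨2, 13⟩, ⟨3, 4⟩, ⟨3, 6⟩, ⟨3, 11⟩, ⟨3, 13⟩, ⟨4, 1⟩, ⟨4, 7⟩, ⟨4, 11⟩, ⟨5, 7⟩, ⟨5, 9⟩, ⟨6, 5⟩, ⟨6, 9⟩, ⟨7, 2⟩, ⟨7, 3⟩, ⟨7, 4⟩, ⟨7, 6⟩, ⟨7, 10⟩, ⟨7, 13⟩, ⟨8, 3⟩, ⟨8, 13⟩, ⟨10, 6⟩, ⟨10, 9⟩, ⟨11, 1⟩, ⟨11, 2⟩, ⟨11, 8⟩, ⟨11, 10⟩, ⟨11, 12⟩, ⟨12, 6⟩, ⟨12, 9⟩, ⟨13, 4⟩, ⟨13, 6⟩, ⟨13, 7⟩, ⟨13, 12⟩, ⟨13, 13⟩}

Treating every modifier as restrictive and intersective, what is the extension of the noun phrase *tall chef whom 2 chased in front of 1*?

⟦whom 2 chased⟧ = {x : ⟨2, x⟩ ∈ ⟦chased⟧} = {2, 3, 7, 9, 10, 13}
⟦in front of 1⟧ = {x : ⟨x, 1⟩ ∈ ⟦in front of⟧} = {1, 2, 3, 5, 6, 7, 8, 9, 12, 13}
⟦chef⟧ = {1, 2, 5, 7, 8, 9, 11, 13}
… ∩ ⟦whom 2 chased⟧ = {1, 2, 5, 7, 8, 9, 11, 13} ∩ {2, 3, 7, 9, 10, 13} = {2, 7, 9, 13}
… ∩ ⟦in front of 1⟧ = {2, 7, 9, 13} ∩ {1, 2, 3, 5, 6, 7, 8, 9, 12, 13} = {2, 7, 9, 13}
… ∩ ⟦tall⟧ = {2, 7, 9, 13} ∩ {2, 3, 4, 5, 9, 10, 11, 12} = {2, 9}
So ⟦tall chef whom 2 chased in front of 1⟧ = {2, 9}.

{2, 9}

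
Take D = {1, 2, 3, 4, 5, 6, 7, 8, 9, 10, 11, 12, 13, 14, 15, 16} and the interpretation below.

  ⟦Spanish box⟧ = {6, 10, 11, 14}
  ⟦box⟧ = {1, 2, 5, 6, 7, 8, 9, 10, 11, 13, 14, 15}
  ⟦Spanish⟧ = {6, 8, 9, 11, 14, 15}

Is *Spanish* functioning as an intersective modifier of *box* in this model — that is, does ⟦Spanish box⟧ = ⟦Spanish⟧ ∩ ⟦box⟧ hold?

no

⟦Spanish⟧ ∩ ⟦box⟧ = {6, 8, 9, 11, 14, 15} ∩ {1, 2, 5, 6, 7, 8, 9, 10, 11, 13, 14, 15} = {6, 8, 9, 11, 14, 15}
Observed ⟦Spanish box⟧ = {6, 10, 11, 14}.
These differ, so the modifier is not intersective in this model.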